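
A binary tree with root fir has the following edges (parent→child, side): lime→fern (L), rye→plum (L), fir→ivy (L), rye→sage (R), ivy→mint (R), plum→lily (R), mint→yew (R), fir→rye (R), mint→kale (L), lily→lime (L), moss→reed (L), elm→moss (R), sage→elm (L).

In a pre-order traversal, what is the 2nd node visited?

Pre-order visits the node, then its left subtree, then its right subtree.
Visit fir.
At fir: go left to ivy.
  Visit ivy.
  At ivy: no left child.
  At ivy: go right to mint.
    Visit mint.
    At mint: go left to kale.
      kale is a leaf — visit kale.
    At mint: go right to yew.
      yew is a leaf — visit yew.
At fir: go right to rye.
  Visit rye.
  At rye: go left to plum.
    Visit plum.
    At plum: no left child.
    At plum: go right to lily.
      Visit lily.
      At lily: go left to lime.
        Visit lime.
        At lime: go left to fern.
          fern is a leaf — visit fern.
        At lime: no right child.
      At lily: no right child.
  At rye: go right to sage.
    Visit sage.
    At sage: go left to elm.
      Visit elm.
      At elm: no left child.
      At elm: go right to moss.
        Visit moss.
        At moss: go left to reed.
          reed is a leaf — visit reed.
        At moss: no right child.
    At sage: no right child.
Full pre-order sequence: fir, ivy, mint, kale, yew, rye, plum, lily, lime, fern, sage, elm, moss, reed.

ivy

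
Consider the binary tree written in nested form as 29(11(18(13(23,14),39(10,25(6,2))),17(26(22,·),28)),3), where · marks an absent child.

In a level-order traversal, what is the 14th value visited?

Level-order visits nodes level by level from the root, left to right within each level.
Level 0: 29
Level 1: 11, 3
Level 2: 18, 17
Level 3: 13, 39, 26, 28
Level 4: 23, 14, 10, 25, 22
Level 5: 6, 2
Full level-order sequence: 29, 11, 3, 18, 17, 13, 39, 26, 28, 23, 14, 10, 25, 22, 6, 2.

22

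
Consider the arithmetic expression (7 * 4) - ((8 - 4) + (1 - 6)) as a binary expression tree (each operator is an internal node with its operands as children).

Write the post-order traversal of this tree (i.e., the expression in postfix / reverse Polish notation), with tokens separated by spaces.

Post-order on an expression tree gives postfix notation: for each operator, emit left operand, right operand, then the operator.

7 4 * 8 4 - 1 6 - + -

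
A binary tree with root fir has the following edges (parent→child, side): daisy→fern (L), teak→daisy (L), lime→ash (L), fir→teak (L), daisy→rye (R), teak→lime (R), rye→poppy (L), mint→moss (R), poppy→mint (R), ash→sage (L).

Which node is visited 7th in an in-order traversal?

In-order visits the left subtree, then the node, then the right subtree.
At fir: go left to teak.
  At teak: go left to daisy.
    At daisy: go left to fern.
      fern is a leaf — visit fern.
    Visit daisy.
    At daisy: go right to rye.
      At rye: go left to poppy.
        At poppy: no left child.
        Visit poppy.
        At poppy: go right to mint.
          At mint: no left child.
          Visit mint.
          At mint: go right to moss.
            moss is a leaf — visit moss.
      Visit rye.
      At rye: no right child.
  Visit teak.
  At teak: go right to lime.
    At lime: go left to ash.
      At ash: go left to sage.
        sage is a leaf — visit sage.
      Visit ash.
      At ash: no right child.
    Visit lime.
    At lime: no right child.
Visit fir.
At fir: no right child.
Full in-order sequence: fern, daisy, poppy, mint, moss, rye, teak, sage, ash, lime, fir.

teak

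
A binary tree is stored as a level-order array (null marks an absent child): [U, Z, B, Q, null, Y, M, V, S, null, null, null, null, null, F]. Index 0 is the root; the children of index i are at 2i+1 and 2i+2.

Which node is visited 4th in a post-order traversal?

Z

Post-order visits the left subtree, then the right subtree, then the node.
At U: go left to Z.
  At Z: go left to Q.
    At Q: go left to V.
      V is a leaf — visit V.
    At Q: go right to S.
      S is a leaf — visit S.
    Visit Q.
  At Z: no right child.
  Visit Z.
At U: go right to B.
  At B: go left to Y.
    Y is a leaf — visit Y.
  At B: go right to M.
    At M: no left child.
    At M: go right to F.
      F is a leaf — visit F.
    Visit M.
  Visit B.
Visit U.
Full post-order sequence: V, S, Q, Z, Y, F, M, B, U.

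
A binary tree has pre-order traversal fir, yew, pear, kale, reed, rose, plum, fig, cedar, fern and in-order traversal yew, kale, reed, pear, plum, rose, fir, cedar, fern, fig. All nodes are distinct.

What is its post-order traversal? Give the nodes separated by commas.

The first element of pre-order is the root; it splits in-order into left and right subtrees.
Root fir: left subtree has 6 nodes {yew, kale, reed, pear, plum, rose}, right has 3 {cedar, fern, fig}.
  Root yew: left subtree has 0 nodes { }, right has 5 {kale, reed, pear, plum, rose}.
    Root pear: left subtree has 2 nodes {kale, reed}, right has 2 {plum, rose}.
      Root kale: left subtree has 0 nodes { }, right has 1 {reed}.
      Root rose: left subtree has 1 node {plum}, right has 0 { }.
  Root fig: left subtree has 2 nodes {cedar, fern}, right has 0 { }.
    Root cedar: left subtree has 0 nodes { }, right has 1 {fern}.

reed, kale, plum, rose, pear, yew, fern, cedar, fig, fir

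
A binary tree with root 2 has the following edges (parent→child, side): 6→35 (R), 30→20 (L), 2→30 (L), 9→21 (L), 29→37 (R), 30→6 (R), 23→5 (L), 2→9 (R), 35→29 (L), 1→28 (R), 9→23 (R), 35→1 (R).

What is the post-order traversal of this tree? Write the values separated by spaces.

Post-order visits the left subtree, then the right subtree, then the node.
At 2: go left to 30.
  At 30: go left to 20.
    20 is a leaf — visit 20.
  At 30: go right to 6.
    At 6: no left child.
    At 6: go right to 35.
      At 35: go left to 29.
        At 29: no left child.
        At 29: go right to 37.
          37 is a leaf — visit 37.
        Visit 29.
      At 35: go right to 1.
        At 1: no left child.
        At 1: go right to 28.
          28 is a leaf — visit 28.
        Visit 1.
      Visit 35.
    Visit 6.
  Visit 30.
At 2: go right to 9.
  At 9: go left to 21.
    21 is a leaf — visit 21.
  At 9: go right to 23.
    At 23: go left to 5.
      5 is a leaf — visit 5.
    At 23: no right child.
    Visit 23.
  Visit 9.
Visit 2.

20 37 29 28 1 35 6 30 21 5 23 9 2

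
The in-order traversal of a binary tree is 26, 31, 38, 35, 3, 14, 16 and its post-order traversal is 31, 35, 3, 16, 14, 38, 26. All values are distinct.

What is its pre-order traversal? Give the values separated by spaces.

26 38 31 14 3 35 16

The last element of post-order is the root; it splits in-order into left and right subtrees.
Root 26: left subtree has 0 nodes { }, right has 6 {31, 38, 35, 3, 14, 16}.
  Root 38: left subtree has 1 node {31}, right has 4 {35, 3, 14, 16}.
    Root 14: left subtree has 2 nodes {35, 3}, right has 1 {16}.
      Root 3: left subtree has 1 node {35}, right has 0 { }.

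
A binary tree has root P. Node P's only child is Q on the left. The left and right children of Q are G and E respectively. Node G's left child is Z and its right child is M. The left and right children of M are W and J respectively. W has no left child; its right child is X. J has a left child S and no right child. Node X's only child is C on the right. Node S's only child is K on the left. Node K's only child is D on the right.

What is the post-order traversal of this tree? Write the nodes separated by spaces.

Post-order visits the left subtree, then the right subtree, then the node.
At P: go left to Q.
  At Q: go left to G.
    At G: go left to Z.
      Z is a leaf — visit Z.
    At G: go right to M.
      At M: go left to W.
        At W: no left child.
        At W: go right to X.
          At X: no left child.
          At X: go right to C.
            C is a leaf — visit C.
          Visit X.
        Visit W.
      At M: go right to J.
        At J: go left to S.
          At S: go left to K.
            At K: no left child.
            At K: go right to D.
              D is a leaf — visit D.
            Visit K.
          At S: no right child.
          Visit S.
        At J: no right child.
        Visit J.
      Visit M.
    Visit G.
  At Q: go right to E.
    E is a leaf — visit E.
  Visit Q.
At P: no right child.
Visit P.

Z C X W D K S J M G E Q P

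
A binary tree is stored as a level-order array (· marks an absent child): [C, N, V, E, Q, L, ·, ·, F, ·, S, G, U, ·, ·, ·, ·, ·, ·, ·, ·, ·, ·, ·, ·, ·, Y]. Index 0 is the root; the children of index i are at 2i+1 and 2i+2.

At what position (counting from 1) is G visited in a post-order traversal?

6

Post-order visits the left subtree, then the right subtree, then the node.
At C: go left to N.
  At N: go left to E.
    At E: no left child.
    At E: go right to F.
      F is a leaf — visit F.
    Visit E.
  At N: go right to Q.
    At Q: no left child.
    At Q: go right to S.
      S is a leaf — visit S.
    Visit Q.
  Visit N.
At C: go right to V.
  At V: go left to L.
    At L: go left to G.
      G is a leaf — visit G.
    At L: go right to U.
      At U: no left child.
      At U: go right to Y.
        Y is a leaf — visit Y.
      Visit U.
    Visit L.
  At V: no right child.
  Visit V.
Visit C.
Full post-order sequence: F, E, S, Q, N, G, Y, U, L, V, C.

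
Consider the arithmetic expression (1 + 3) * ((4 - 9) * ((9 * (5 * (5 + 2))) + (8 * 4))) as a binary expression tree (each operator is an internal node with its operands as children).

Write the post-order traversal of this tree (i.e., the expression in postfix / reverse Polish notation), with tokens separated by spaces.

1 3 + 4 9 - 9 5 5 2 + * * 8 4 * + * *

Post-order on an expression tree gives postfix notation: for each operator, emit left operand, right operand, then the operator.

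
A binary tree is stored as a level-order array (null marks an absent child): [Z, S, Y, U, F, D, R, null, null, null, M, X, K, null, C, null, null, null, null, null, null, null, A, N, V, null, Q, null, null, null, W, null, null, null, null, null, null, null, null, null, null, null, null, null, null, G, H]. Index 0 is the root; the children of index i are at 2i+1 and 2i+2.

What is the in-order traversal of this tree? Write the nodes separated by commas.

U, S, F, M, G, A, H, Z, N, X, V, D, K, Q, Y, R, C, W

In-order visits the left subtree, then the node, then the right subtree.
At Z: go left to S.
  At S: go left to U.
    U is a leaf — visit U.
  Visit S.
  At S: go right to F.
    At F: no left child.
    Visit F.
    At F: go right to M.
      At M: no left child.
      Visit M.
      At M: go right to A.
        At A: go left to G.
          G is a leaf — visit G.
        Visit A.
        At A: go right to H.
          H is a leaf — visit H.
Visit Z.
At Z: go right to Y.
  At Y: go left to D.
    At D: go left to X.
      At X: go left to N.
        N is a leaf — visit N.
      Visit X.
      At X: go right to V.
        V is a leaf — visit V.
    Visit D.
    At D: go right to K.
      At K: no left child.
      Visit K.
      At K: go right to Q.
        Q is a leaf — visit Q.
  Visit Y.
  At Y: go right to R.
    At R: no left child.
    Visit R.
    At R: go right to C.
      At C: no left child.
      Visit C.
      At C: go right to W.
        W is a leaf — visit W.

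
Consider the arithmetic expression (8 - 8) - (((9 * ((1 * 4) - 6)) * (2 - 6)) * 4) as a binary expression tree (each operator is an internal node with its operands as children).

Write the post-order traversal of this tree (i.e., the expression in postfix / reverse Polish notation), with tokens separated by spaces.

8 8 - 9 1 4 * 6 - * 2 6 - * 4 * -

Post-order on an expression tree gives postfix notation: for each operator, emit left operand, right operand, then the operator.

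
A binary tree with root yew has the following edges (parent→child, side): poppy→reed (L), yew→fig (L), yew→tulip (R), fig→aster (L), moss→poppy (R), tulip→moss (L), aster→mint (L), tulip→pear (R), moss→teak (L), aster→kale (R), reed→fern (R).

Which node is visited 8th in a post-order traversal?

Post-order visits the left subtree, then the right subtree, then the node.
At yew: go left to fig.
  At fig: go left to aster.
    At aster: go left to mint.
      mint is a leaf — visit mint.
    At aster: go right to kale.
      kale is a leaf — visit kale.
    Visit aster.
  At fig: no right child.
  Visit fig.
At yew: go right to tulip.
  At tulip: go left to moss.
    At moss: go left to teak.
      teak is a leaf — visit teak.
    At moss: go right to poppy.
      At poppy: go left to reed.
        At reed: no left child.
        At reed: go right to fern.
          fern is a leaf — visit fern.
        Visit reed.
      At poppy: no right child.
      Visit poppy.
    Visit moss.
  At tulip: go right to pear.
    pear is a leaf — visit pear.
  Visit tulip.
Visit yew.
Full post-order sequence: mint, kale, aster, fig, teak, fern, reed, poppy, moss, pear, tulip, yew.

poppy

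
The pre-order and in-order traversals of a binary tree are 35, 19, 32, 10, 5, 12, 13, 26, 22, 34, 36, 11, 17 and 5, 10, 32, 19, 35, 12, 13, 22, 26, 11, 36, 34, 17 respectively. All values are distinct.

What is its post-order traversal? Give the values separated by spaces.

The first element of pre-order is the root; it splits in-order into left and right subtrees.
Root 35: left subtree has 4 nodes {5, 10, 32, 19}, right has 8 {12, 13, 22, 26, 11, 36, 34, 17}.
  Root 19: left subtree has 3 nodes {5, 10, 32}, right has 0 { }.
    Root 32: left subtree has 2 nodes {5, 10}, right has 0 { }.
      Root 10: left subtree has 1 node {5}, right has 0 { }.
  Root 12: left subtree has 0 nodes { }, right has 7 {13, 22, 26, 11, 36, 34, 17}.
    Root 13: left subtree has 0 nodes { }, right has 6 {22, 26, 11, 36, 34, 17}.
      Root 26: left subtree has 1 node {22}, right has 4 {11, 36, 34, 17}.
        Root 34: left subtree has 2 nodes {11, 36}, right has 1 {17}.
          Root 36: left subtree has 1 node {11}, right has 0 { }.

5 10 32 19 22 11 36 17 34 26 13 12 35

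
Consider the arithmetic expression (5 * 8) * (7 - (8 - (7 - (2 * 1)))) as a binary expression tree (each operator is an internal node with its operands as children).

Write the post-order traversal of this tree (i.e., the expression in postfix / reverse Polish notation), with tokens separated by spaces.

5 8 * 7 8 7 2 1 * - - - *

Post-order on an expression tree gives postfix notation: for each operator, emit left operand, right operand, then the operator.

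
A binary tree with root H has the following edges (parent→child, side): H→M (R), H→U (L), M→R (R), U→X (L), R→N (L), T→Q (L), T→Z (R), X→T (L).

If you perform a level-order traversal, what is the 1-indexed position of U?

2

Level-order visits nodes level by level from the root, left to right within each level.
Level 0: H
Level 1: U, M
Level 2: X, R
Level 3: T, N
Level 4: Q, Z
Full level-order sequence: H, U, M, X, R, T, N, Q, Z.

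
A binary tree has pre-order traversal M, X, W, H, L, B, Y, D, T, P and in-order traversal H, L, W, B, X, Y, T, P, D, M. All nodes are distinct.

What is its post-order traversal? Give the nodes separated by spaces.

L H B W P T D Y X M

The first element of pre-order is the root; it splits in-order into left and right subtrees.
Root M: left subtree has 9 nodes {H, L, W, B, X, Y, T, P, D}, right has 0 { }.
  Root X: left subtree has 4 nodes {H, L, W, B}, right has 4 {Y, T, P, D}.
    Root W: left subtree has 2 nodes {H, L}, right has 1 {B}.
      Root H: left subtree has 0 nodes { }, right has 1 {L}.
    Root Y: left subtree has 0 nodes { }, right has 3 {T, P, D}.
      Root D: left subtree has 2 nodes {T, P}, right has 0 { }.
        Root T: left subtree has 0 nodes { }, right has 1 {P}.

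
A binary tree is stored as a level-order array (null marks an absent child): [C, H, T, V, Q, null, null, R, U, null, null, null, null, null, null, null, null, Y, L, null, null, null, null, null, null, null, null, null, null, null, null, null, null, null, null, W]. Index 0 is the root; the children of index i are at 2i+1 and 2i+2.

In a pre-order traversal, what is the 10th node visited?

Pre-order visits the node, then its left subtree, then its right subtree.
Visit C.
At C: go left to H.
  Visit H.
  At H: go left to V.
    Visit V.
    At V: go left to R.
      R is a leaf — visit R.
    At V: go right to U.
      Visit U.
      At U: go left to Y.
        Visit Y.
        At Y: go left to W.
          W is a leaf — visit W.
        At Y: no right child.
      At U: go right to L.
        L is a leaf — visit L.
  At H: go right to Q.
    Q is a leaf — visit Q.
At C: go right to T.
  T is a leaf — visit T.
Full pre-order sequence: C, H, V, R, U, Y, W, L, Q, T.

T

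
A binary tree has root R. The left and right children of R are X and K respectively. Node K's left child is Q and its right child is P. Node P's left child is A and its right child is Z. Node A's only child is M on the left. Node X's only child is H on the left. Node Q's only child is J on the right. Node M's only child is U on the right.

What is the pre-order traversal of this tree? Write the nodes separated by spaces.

R X H K Q J P A M U Z

Pre-order visits the node, then its left subtree, then its right subtree.
Visit R.
At R: go left to X.
  Visit X.
  At X: go left to H.
    H is a leaf — visit H.
  At X: no right child.
At R: go right to K.
  Visit K.
  At K: go left to Q.
    Visit Q.
    At Q: no left child.
    At Q: go right to J.
      J is a leaf — visit J.
  At K: go right to P.
    Visit P.
    At P: go left to A.
      Visit A.
      At A: go left to M.
        Visit M.
        At M: no left child.
        At M: go right to U.
          U is a leaf — visit U.
      At A: no right child.
    At P: go right to Z.
      Z is a leaf — visit Z.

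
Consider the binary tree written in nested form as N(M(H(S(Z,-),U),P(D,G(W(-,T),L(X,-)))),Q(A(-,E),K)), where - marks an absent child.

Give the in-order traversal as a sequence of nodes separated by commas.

In-order visits the left subtree, then the node, then the right subtree.
At N: go left to M.
  At M: go left to H.
    At H: go left to S.
      At S: go left to Z.
        Z is a leaf — visit Z.
      Visit S.
      At S: no right child.
    Visit H.
    At H: go right to U.
      U is a leaf — visit U.
  Visit M.
  At M: go right to P.
    At P: go left to D.
      D is a leaf — visit D.
    Visit P.
    At P: go right to G.
      At G: go left to W.
        At W: no left child.
        Visit W.
        At W: go right to T.
          T is a leaf — visit T.
      Visit G.
      At G: go right to L.
        At L: go left to X.
          X is a leaf — visit X.
        Visit L.
        At L: no right child.
Visit N.
At N: go right to Q.
  At Q: go left to A.
    At A: no left child.
    Visit A.
    At A: go right to E.
      E is a leaf — visit E.
  Visit Q.
  At Q: go right to K.
    K is a leaf — visit K.

Z, S, H, U, M, D, P, W, T, G, X, L, N, A, E, Q, K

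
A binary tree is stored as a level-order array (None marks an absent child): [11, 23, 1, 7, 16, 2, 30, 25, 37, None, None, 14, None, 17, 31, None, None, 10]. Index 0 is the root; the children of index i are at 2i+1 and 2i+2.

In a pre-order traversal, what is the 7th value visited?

16

Pre-order visits the node, then its left subtree, then its right subtree.
Visit 11.
At 11: go left to 23.
  Visit 23.
  At 23: go left to 7.
    Visit 7.
    At 7: go left to 25.
      25 is a leaf — visit 25.
    At 7: go right to 37.
      Visit 37.
      At 37: go left to 10.
        10 is a leaf — visit 10.
      At 37: no right child.
  At 23: go right to 16.
    16 is a leaf — visit 16.
At 11: go right to 1.
  Visit 1.
  At 1: go left to 2.
    Visit 2.
    At 2: go left to 14.
      14 is a leaf — visit 14.
    At 2: no right child.
  At 1: go right to 30.
    Visit 30.
    At 30: go left to 17.
      17 is a leaf — visit 17.
    At 30: go right to 31.
      31 is a leaf — visit 31.
Full pre-order sequence: 11, 23, 7, 25, 37, 10, 16, 1, 2, 14, 30, 17, 31.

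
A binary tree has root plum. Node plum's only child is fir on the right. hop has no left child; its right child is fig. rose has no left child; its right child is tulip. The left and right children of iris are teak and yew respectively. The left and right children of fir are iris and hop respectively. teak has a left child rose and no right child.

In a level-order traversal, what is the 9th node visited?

Level-order visits nodes level by level from the root, left to right within each level.
Level 0: plum
Level 1: fir
Level 2: iris, hop
Level 3: teak, yew, fig
Level 4: rose
Level 5: tulip
Full level-order sequence: plum, fir, iris, hop, teak, yew, fig, rose, tulip.

tulip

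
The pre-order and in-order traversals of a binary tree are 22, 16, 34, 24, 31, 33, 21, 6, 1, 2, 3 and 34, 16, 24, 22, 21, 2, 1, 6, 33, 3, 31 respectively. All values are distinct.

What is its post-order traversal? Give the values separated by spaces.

The first element of pre-order is the root; it splits in-order into left and right subtrees.
Root 22: left subtree has 3 nodes {34, 16, 24}, right has 7 {21, 2, 1, 6, 33, 3, 31}.
  Root 16: left subtree has 1 node {34}, right has 1 {24}.
  Root 31: left subtree has 6 nodes {21, 2, 1, 6, 33, 3}, right has 0 { }.
    Root 33: left subtree has 4 nodes {21, 2, 1, 6}, right has 1 {3}.
      Root 21: left subtree has 0 nodes { }, right has 3 {2, 1, 6}.
        Root 6: left subtree has 2 nodes {2, 1}, right has 0 { }.
          Root 1: left subtree has 1 node {2}, right has 0 { }.

34 24 16 2 1 6 21 3 33 31 22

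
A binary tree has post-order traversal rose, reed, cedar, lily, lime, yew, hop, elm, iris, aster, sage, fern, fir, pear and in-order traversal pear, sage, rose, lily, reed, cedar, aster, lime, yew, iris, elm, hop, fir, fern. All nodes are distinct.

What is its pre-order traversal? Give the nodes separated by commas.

pear, fir, sage, aster, lily, rose, cedar, reed, iris, yew, lime, elm, hop, fern

The last element of post-order is the root; it splits in-order into left and right subtrees.
Root pear: left subtree has 0 nodes { }, right has 13 {sage, rose, lily, reed, cedar, aster, lime, yew, iris, elm, hop, fir, fern}.
  Root fir: left subtree has 11 nodes {sage, rose, lily, reed, cedar, aster, lime, yew, iris, elm, hop}, right has 1 {fern}.
    Root sage: left subtree has 0 nodes { }, right has 10 {rose, lily, reed, cedar, aster, lime, yew, iris, elm, hop}.
      Root aster: left subtree has 4 nodes {rose, lily, reed, cedar}, right has 5 {lime, yew, iris, elm, hop}.
        Root lily: left subtree has 1 node {rose}, right has 2 {reed, cedar}.
          Root cedar: left subtree has 1 node {reed}, right has 0 { }.
        Root iris: left subtree has 2 nodes {lime, yew}, right has 2 {elm, hop}.
          Root yew: left subtree has 1 node {lime}, right has 0 { }.
          Root elm: left subtree has 0 nodes { }, right has 1 {hop}.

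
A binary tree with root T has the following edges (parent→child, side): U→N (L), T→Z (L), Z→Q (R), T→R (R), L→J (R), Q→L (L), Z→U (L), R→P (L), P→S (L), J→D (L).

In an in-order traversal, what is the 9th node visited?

S

In-order visits the left subtree, then the node, then the right subtree.
At T: go left to Z.
  At Z: go left to U.
    At U: go left to N.
      N is a leaf — visit N.
    Visit U.
    At U: no right child.
  Visit Z.
  At Z: go right to Q.
    At Q: go left to L.
      At L: no left child.
      Visit L.
      At L: go right to J.
        At J: go left to D.
          D is a leaf — visit D.
        Visit J.
        At J: no right child.
    Visit Q.
    At Q: no right child.
Visit T.
At T: go right to R.
  At R: go left to P.
    At P: go left to S.
      S is a leaf — visit S.
    Visit P.
    At P: no right child.
  Visit R.
  At R: no right child.
Full in-order sequence: N, U, Z, L, D, J, Q, T, S, P, R.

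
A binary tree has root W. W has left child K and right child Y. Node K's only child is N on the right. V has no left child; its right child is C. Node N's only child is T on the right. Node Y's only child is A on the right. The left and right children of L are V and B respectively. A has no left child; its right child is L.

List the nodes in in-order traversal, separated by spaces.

In-order visits the left subtree, then the node, then the right subtree.
At W: go left to K.
  At K: no left child.
  Visit K.
  At K: go right to N.
    At N: no left child.
    Visit N.
    At N: go right to T.
      T is a leaf — visit T.
Visit W.
At W: go right to Y.
  At Y: no left child.
  Visit Y.
  At Y: go right to A.
    At A: no left child.
    Visit A.
    At A: go right to L.
      At L: go left to V.
        At V: no left child.
        Visit V.
        At V: go right to C.
          C is a leaf — visit C.
      Visit L.
      At L: go right to B.
        B is a leaf — visit B.

K N T W Y A V C L B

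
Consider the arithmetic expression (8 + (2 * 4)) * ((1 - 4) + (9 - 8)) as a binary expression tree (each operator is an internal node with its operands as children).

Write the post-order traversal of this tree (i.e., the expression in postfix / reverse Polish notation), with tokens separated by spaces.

8 2 4 * + 1 4 - 9 8 - + *

Post-order on an expression tree gives postfix notation: for each operator, emit left operand, right operand, then the operator.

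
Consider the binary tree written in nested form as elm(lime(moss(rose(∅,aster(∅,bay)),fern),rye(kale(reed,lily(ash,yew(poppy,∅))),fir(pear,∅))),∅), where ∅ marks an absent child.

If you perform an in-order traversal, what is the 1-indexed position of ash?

9

In-order visits the left subtree, then the node, then the right subtree.
At elm: go left to lime.
  At lime: go left to moss.
    At moss: go left to rose.
      At rose: no left child.
      Visit rose.
      At rose: go right to aster.
        At aster: no left child.
        Visit aster.
        At aster: go right to bay.
          bay is a leaf — visit bay.
    Visit moss.
    At moss: go right to fern.
      fern is a leaf — visit fern.
  Visit lime.
  At lime: go right to rye.
    At rye: go left to kale.
      At kale: go left to reed.
        reed is a leaf — visit reed.
      Visit kale.
      At kale: go right to lily.
        At lily: go left to ash.
          ash is a leaf — visit ash.
        Visit lily.
        At lily: go right to yew.
          At yew: go left to poppy.
            poppy is a leaf — visit poppy.
          Visit yew.
          At yew: no right child.
    Visit rye.
    At rye: go right to fir.
      At fir: go left to pear.
        pear is a leaf — visit pear.
      Visit fir.
      At fir: no right child.
Visit elm.
At elm: no right child.
Full in-order sequence: rose, aster, bay, moss, fern, lime, reed, kale, ash, lily, poppy, yew, rye, pear, fir, elm.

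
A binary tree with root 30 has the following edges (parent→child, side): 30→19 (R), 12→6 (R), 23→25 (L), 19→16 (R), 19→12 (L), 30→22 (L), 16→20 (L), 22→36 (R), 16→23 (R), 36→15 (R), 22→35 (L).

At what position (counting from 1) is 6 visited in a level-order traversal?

Level-order visits nodes level by level from the root, left to right within each level.
Level 0: 30
Level 1: 22, 19
Level 2: 35, 36, 12, 16
Level 3: 15, 6, 20, 23
Level 4: 25
Full level-order sequence: 30, 22, 19, 35, 36, 12, 16, 15, 6, 20, 23, 25.

9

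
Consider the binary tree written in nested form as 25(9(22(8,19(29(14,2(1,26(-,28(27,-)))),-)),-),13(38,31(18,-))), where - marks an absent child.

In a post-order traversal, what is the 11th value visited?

Post-order visits the left subtree, then the right subtree, then the node.
At 25: go left to 9.
  At 9: go left to 22.
    At 22: go left to 8.
      8 is a leaf — visit 8.
    At 22: go right to 19.
      At 19: go left to 29.
        At 29: go left to 14.
          14 is a leaf — visit 14.
        At 29: go right to 2.
          At 2: go left to 1.
            1 is a leaf — visit 1.
          At 2: go right to 26.
            At 26: no left child.
            At 26: go right to 28.
              At 28: go left to 27.
                27 is a leaf — visit 27.
              At 28: no right child.
              Visit 28.
            Visit 26.
          Visit 2.
        Visit 29.
      At 19: no right child.
      Visit 19.
    Visit 22.
  At 9: no right child.
  Visit 9.
At 25: go right to 13.
  At 13: go left to 38.
    38 is a leaf — visit 38.
  At 13: go right to 31.
    At 31: go left to 18.
      18 is a leaf — visit 18.
    At 31: no right child.
    Visit 31.
  Visit 13.
Visit 25.
Full post-order sequence: 8, 14, 1, 27, 28, 26, 2, 29, 19, 22, 9, 38, 18, 31, 13, 25.

9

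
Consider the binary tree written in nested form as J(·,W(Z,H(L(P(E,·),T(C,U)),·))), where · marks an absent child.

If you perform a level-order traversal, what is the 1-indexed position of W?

Level-order visits nodes level by level from the root, left to right within each level.
Level 0: J
Level 1: W
Level 2: Z, H
Level 3: L
Level 4: P, T
Level 5: E, C, U
Full level-order sequence: J, W, Z, H, L, P, T, E, C, U.

2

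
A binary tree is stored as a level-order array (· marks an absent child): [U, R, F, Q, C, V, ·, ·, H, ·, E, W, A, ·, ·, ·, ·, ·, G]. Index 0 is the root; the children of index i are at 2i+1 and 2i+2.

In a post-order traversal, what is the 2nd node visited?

Post-order visits the left subtree, then the right subtree, then the node.
At U: go left to R.
  At R: go left to Q.
    At Q: no left child.
    At Q: go right to H.
      At H: no left child.
      At H: go right to G.
        G is a leaf — visit G.
      Visit H.
    Visit Q.
  At R: go right to C.
    At C: no left child.
    At C: go right to E.
      E is a leaf — visit E.
    Visit C.
  Visit R.
At U: go right to F.
  At F: go left to V.
    At V: go left to W.
      W is a leaf — visit W.
    At V: go right to A.
      A is a leaf — visit A.
    Visit V.
  At F: no right child.
  Visit F.
Visit U.
Full post-order sequence: G, H, Q, E, C, R, W, A, V, F, U.

H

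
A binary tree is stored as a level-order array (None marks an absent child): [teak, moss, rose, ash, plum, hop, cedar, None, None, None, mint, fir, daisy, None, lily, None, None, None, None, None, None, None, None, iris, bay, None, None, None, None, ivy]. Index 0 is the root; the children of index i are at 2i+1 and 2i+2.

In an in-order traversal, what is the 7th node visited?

In-order visits the left subtree, then the node, then the right subtree.
At teak: go left to moss.
  At moss: go left to ash.
    ash is a leaf — visit ash.
  Visit moss.
  At moss: go right to plum.
    At plum: no left child.
    Visit plum.
    At plum: go right to mint.
      mint is a leaf — visit mint.
Visit teak.
At teak: go right to rose.
  At rose: go left to hop.
    At hop: go left to fir.
      At fir: go left to iris.
        iris is a leaf — visit iris.
      Visit fir.
      At fir: go right to bay.
        bay is a leaf — visit bay.
    Visit hop.
    At hop: go right to daisy.
      daisy is a leaf — visit daisy.
  Visit rose.
  At rose: go right to cedar.
    At cedar: no left child.
    Visit cedar.
    At cedar: go right to lily.
      At lily: go left to ivy.
        ivy is a leaf — visit ivy.
      Visit lily.
      At lily: no right child.
Full in-order sequence: ash, moss, plum, mint, teak, iris, fir, bay, hop, daisy, rose, cedar, ivy, lily.

fir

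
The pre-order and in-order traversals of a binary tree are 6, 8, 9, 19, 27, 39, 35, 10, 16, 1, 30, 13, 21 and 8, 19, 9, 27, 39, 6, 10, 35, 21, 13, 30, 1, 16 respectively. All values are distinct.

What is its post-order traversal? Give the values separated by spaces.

19 39 27 9 8 10 21 13 30 1 16 35 6

The first element of pre-order is the root; it splits in-order into left and right subtrees.
Root 6: left subtree has 5 nodes {8, 19, 9, 27, 39}, right has 7 {10, 35, 21, 13, 30, 1, 16}.
  Root 8: left subtree has 0 nodes { }, right has 4 {19, 9, 27, 39}.
    Root 9: left subtree has 1 node {19}, right has 2 {27, 39}.
      Root 27: left subtree has 0 nodes { }, right has 1 {39}.
  Root 35: left subtree has 1 node {10}, right has 5 {21, 13, 30, 1, 16}.
    Root 16: left subtree has 4 nodes {21, 13, 30, 1}, right has 0 { }.
      Root 1: left subtree has 3 nodes {21, 13, 30}, right has 0 { }.
        Root 30: left subtree has 2 nodes {21, 13}, right has 0 { }.
          Root 13: left subtree has 1 node {21}, right has 0 { }.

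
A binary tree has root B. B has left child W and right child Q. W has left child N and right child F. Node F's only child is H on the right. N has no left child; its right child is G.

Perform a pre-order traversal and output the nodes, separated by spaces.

Pre-order visits the node, then its left subtree, then its right subtree.
Visit B.
At B: go left to W.
  Visit W.
  At W: go left to N.
    Visit N.
    At N: no left child.
    At N: go right to G.
      G is a leaf — visit G.
  At W: go right to F.
    Visit F.
    At F: no left child.
    At F: go right to H.
      H is a leaf — visit H.
At B: go right to Q.
  Q is a leaf — visit Q.

B W N G F H Q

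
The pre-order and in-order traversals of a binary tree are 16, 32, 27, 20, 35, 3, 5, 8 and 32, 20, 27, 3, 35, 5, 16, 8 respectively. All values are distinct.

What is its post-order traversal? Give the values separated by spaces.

The first element of pre-order is the root; it splits in-order into left and right subtrees.
Root 16: left subtree has 6 nodes {32, 20, 27, 3, 35, 5}, right has 1 {8}.
  Root 32: left subtree has 0 nodes { }, right has 5 {20, 27, 3, 35, 5}.
    Root 27: left subtree has 1 node {20}, right has 3 {3, 35, 5}.
      Root 35: left subtree has 1 node {3}, right has 1 {5}.

20 3 5 35 27 32 8 16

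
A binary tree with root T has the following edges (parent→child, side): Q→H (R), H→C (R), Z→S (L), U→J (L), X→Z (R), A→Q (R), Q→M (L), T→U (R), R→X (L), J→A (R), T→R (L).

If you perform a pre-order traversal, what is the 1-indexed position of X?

Pre-order visits the node, then its left subtree, then its right subtree.
Visit T.
At T: go left to R.
  Visit R.
  At R: go left to X.
    Visit X.
    At X: no left child.
    At X: go right to Z.
      Visit Z.
      At Z: go left to S.
        S is a leaf — visit S.
      At Z: no right child.
  At R: no right child.
At T: go right to U.
  Visit U.
  At U: go left to J.
    Visit J.
    At J: no left child.
    At J: go right to A.
      Visit A.
      At A: no left child.
      At A: go right to Q.
        Visit Q.
        At Q: go left to M.
          M is a leaf — visit M.
        At Q: go right to H.
          Visit H.
          At H: no left child.
          At H: go right to C.
            C is a leaf — visit C.
  At U: no right child.
Full pre-order sequence: T, R, X, Z, S, U, J, A, Q, M, H, C.

3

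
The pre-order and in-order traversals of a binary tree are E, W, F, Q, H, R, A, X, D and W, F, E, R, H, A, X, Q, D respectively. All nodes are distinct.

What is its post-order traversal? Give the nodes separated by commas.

The first element of pre-order is the root; it splits in-order into left and right subtrees.
Root E: left subtree has 2 nodes {W, F}, right has 6 {R, H, A, X, Q, D}.
  Root W: left subtree has 0 nodes { }, right has 1 {F}.
  Root Q: left subtree has 4 nodes {R, H, A, X}, right has 1 {D}.
    Root H: left subtree has 1 node {R}, right has 2 {A, X}.
      Root A: left subtree has 0 nodes { }, right has 1 {X}.

F, W, R, X, A, H, D, Q, E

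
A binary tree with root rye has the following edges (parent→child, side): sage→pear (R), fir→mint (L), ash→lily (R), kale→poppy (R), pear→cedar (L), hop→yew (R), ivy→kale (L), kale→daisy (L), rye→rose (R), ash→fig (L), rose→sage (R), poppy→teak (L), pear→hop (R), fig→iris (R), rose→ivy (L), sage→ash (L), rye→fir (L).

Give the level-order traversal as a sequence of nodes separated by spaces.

rye fir rose mint ivy sage kale ash pear daisy poppy fig lily cedar hop teak iris yew

Level-order visits nodes level by level from the root, left to right within each level.
Level 0: rye
Level 1: fir, rose
Level 2: mint, ivy, sage
Level 3: kale, ash, pear
Level 4: daisy, poppy, fig, lily, cedar, hop
Level 5: teak, iris, yew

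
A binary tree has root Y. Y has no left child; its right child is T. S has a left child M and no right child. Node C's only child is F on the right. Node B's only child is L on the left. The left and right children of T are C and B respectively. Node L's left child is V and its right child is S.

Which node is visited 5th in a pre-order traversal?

Pre-order visits the node, then its left subtree, then its right subtree.
Visit Y.
At Y: no left child.
At Y: go right to T.
  Visit T.
  At T: go left to C.
    Visit C.
    At C: no left child.
    At C: go right to F.
      F is a leaf — visit F.
  At T: go right to B.
    Visit B.
    At B: go left to L.
      Visit L.
      At L: go left to V.
        V is a leaf — visit V.
      At L: go right to S.
        Visit S.
        At S: go left to M.
          M is a leaf — visit M.
        At S: no right child.
    At B: no right child.
Full pre-order sequence: Y, T, C, F, B, L, V, S, M.

B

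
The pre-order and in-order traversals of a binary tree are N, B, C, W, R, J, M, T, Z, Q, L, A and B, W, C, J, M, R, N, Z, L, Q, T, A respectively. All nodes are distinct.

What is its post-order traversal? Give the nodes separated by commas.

The first element of pre-order is the root; it splits in-order into left and right subtrees.
Root N: left subtree has 6 nodes {B, W, C, J, M, R}, right has 5 {Z, L, Q, T, A}.
  Root B: left subtree has 0 nodes { }, right has 5 {W, C, J, M, R}.
    Root C: left subtree has 1 node {W}, right has 3 {J, M, R}.
      Root R: left subtree has 2 nodes {J, M}, right has 0 { }.
        Root J: left subtree has 0 nodes { }, right has 1 {M}.
  Root T: left subtree has 3 nodes {Z, L, Q}, right has 1 {A}.
    Root Z: left subtree has 0 nodes { }, right has 2 {L, Q}.
      Root Q: left subtree has 1 node {L}, right has 0 { }.

W, M, J, R, C, B, L, Q, Z, A, T, N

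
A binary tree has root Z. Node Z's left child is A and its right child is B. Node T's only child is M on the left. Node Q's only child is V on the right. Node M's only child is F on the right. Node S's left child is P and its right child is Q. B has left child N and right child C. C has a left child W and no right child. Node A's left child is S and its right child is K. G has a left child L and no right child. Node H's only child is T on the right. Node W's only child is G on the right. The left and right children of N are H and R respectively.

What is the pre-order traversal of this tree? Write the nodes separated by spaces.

Pre-order visits the node, then its left subtree, then its right subtree.
Visit Z.
At Z: go left to A.
  Visit A.
  At A: go left to S.
    Visit S.
    At S: go left to P.
      P is a leaf — visit P.
    At S: go right to Q.
      Visit Q.
      At Q: no left child.
      At Q: go right to V.
        V is a leaf — visit V.
  At A: go right to K.
    K is a leaf — visit K.
At Z: go right to B.
  Visit B.
  At B: go left to N.
    Visit N.
    At N: go left to H.
      Visit H.
      At H: no left child.
      At H: go right to T.
        Visit T.
        At T: go left to M.
          Visit M.
          At M: no left child.
          At M: go right to F.
            F is a leaf — visit F.
        At T: no right child.
    At N: go right to R.
      R is a leaf — visit R.
  At B: go right to C.
    Visit C.
    At C: go left to W.
      Visit W.
      At W: no left child.
      At W: go right to G.
        Visit G.
        At G: go left to L.
          L is a leaf — visit L.
        At G: no right child.
    At C: no right child.

Z A S P Q V K B N H T M F R C W G L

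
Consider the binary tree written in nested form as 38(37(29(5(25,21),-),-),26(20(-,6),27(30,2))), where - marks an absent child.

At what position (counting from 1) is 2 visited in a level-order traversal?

10

Level-order visits nodes level by level from the root, left to right within each level.
Level 0: 38
Level 1: 37, 26
Level 2: 29, 20, 27
Level 3: 5, 6, 30, 2
Level 4: 25, 21
Full level-order sequence: 38, 37, 26, 29, 20, 27, 5, 6, 30, 2, 25, 21.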